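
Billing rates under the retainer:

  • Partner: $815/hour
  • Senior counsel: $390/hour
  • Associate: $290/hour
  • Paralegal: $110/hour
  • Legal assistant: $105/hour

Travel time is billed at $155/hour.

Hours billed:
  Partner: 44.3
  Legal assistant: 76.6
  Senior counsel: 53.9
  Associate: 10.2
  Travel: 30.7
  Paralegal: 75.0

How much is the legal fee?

Partner: 44.3 × $815 = $36,104.50
Senior counsel: 53.9 × $390 = $21,021.00
Associate: 10.2 × $290 = $2,958.00
Paralegal: 75.0 × $110 = $8,250.00
Legal assistant: 76.6 × $105 = $8,043.00
Subtotal: $36,104.50 + $21,021.00 + $2,958.00 + $8,250.00 + $8,043.00 = $76,376.50
Travel: 30.7 × $155 = $4,758.50
Total: $76,376.50 + $4,758.50 = $81,135.00

$81,135.00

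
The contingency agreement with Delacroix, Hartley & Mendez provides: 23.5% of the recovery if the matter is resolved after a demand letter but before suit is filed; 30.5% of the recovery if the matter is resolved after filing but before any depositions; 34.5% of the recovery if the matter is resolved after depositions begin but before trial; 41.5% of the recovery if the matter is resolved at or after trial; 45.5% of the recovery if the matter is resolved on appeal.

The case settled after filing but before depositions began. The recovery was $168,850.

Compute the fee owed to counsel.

The matter settled after filing but before depositions began, so the 30.5% rate applies.
$168,850 × 30.5% = $51,499.25

$51,499.25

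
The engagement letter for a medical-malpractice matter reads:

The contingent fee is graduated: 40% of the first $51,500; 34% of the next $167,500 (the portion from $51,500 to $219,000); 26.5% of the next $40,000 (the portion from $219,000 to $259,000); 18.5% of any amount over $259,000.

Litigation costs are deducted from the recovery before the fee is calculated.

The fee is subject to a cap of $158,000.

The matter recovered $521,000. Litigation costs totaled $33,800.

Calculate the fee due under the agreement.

$130,367.00

Fee base (net of costs): $521,000 − $33,800 = $487,200
First $51,500 at 40% = $20,600.00
Next $167,500 at 34% = $56,950.00
Next $40,000 at 26.5% = $10,600.00
Remaining $228,200 at 18.5% = $42,217.00
Fee: $20,600.00 + $56,950.00 + $10,600.00 + $42,217.00 = $130,367.00
$130,367.00 is under the $158,000 cap.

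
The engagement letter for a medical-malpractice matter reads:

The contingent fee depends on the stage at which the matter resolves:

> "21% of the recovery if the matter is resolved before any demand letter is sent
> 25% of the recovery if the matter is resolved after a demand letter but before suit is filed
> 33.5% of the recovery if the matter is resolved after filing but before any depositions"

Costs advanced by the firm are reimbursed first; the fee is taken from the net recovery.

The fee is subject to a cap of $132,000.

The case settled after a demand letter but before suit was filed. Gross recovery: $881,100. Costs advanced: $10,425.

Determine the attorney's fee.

$132,000.00

Fee base (net of costs): $881,100 − $10,425 = $870,675
The matter settled after a demand letter but before suit was filed, so the 25% rate applies.
$870,675 × 25% = $217,668.75
$217,668.75 exceeds the $132,000 cap, so the fee is capped at $132,000.00.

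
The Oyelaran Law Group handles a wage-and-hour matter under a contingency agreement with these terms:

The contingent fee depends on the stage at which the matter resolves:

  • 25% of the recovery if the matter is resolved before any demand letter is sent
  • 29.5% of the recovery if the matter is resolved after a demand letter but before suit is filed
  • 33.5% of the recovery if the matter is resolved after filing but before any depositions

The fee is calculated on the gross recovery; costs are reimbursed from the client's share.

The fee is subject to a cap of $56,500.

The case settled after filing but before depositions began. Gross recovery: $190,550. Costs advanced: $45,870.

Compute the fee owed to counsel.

Fee base is the gross recovery, $190,550; costs are reimbursed separately.
The matter settled after filing but before depositions began, so the 33.5% rate applies.
$190,550 × 33.5% = $63,834.25
$63,834.25 exceeds the $56,500 cap, so the fee is capped at $56,500.00.

$56,500.00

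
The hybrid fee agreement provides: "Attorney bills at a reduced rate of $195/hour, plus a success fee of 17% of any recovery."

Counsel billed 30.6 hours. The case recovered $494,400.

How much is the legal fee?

$90,015.00

Hourly: 30.6 × $195 = $5,967.00
Success fee: 17% of $494,400 = $84,048.00
Total: $5,967.00 + $84,048.00 = $90,015.00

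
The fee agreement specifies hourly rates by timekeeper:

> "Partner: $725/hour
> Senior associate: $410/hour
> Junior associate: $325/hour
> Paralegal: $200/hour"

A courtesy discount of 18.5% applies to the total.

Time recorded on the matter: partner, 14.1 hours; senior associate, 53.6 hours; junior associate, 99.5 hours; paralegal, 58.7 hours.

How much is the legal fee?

Partner: 14.1 × $725 = $10,222.50
Senior associate: 53.6 × $410 = $21,976.00
Junior associate: 99.5 × $325 = $32,337.50
Paralegal: 58.7 × $200 = $11,740.00
Subtotal: $76,276.00
Less 18.5% discount: −$14,111.06
Total: $76,276.00 − $14,111.06 = $62,164.94

$62,164.94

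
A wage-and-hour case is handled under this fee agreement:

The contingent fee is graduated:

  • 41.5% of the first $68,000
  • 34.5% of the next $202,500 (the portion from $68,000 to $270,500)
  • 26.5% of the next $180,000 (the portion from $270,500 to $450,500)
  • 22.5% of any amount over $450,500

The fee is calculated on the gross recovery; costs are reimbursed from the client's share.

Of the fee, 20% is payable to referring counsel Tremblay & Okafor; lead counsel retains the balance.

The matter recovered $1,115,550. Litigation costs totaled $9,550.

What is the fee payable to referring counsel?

$59,083.75

Fee base is the gross recovery, $1,115,550; costs are reimbursed separately.
First $68,000 at 41.5% = $28,220.00
Next $202,500 at 34.5% = $69,862.50
Next $180,000 at 26.5% = $47,700.00
Remaining $665,050 at 22.5% = $149,636.25
Fee: $28,220.00 + $69,862.50 + $47,700.00 + $149,636.25 = $295,418.75
Referral share: 20% of $295,418.75 = $59,083.75; lead counsel retains $295,418.75 − $59,083.75 = $236,335.00.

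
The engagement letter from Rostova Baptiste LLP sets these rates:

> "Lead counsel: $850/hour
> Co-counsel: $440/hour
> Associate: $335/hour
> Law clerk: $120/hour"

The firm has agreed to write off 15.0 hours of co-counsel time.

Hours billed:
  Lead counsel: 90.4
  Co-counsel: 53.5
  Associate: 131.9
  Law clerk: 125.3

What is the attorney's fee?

$153,002.50

Lead counsel: 90.4 × $850 = $76,840.00
Co-counsel: 53.5 × $440 = $23,540.00
Associate: 131.9 × $335 = $44,186.50
Law clerk: 125.3 × $120 = $15,036.00
Subtotal: $159,602.50
Write-off: 15.0 × $440 = $6,600.00
Total: $159,602.50 − $6,600.00 = $153,002.50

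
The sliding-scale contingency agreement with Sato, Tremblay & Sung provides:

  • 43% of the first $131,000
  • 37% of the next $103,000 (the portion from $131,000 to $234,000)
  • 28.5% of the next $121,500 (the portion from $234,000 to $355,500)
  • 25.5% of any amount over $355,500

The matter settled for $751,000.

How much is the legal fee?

First $131,000 at 43% = $56,330.00
Next $103,000 at 37% = $38,110.00
Next $121,500 at 28.5% = $34,627.50
Remaining $395,500 at 25.5% = $100,852.50
Fee: $56,330.00 + $38,110.00 + $34,627.50 + $100,852.50 = $229,920.00

$229,920.00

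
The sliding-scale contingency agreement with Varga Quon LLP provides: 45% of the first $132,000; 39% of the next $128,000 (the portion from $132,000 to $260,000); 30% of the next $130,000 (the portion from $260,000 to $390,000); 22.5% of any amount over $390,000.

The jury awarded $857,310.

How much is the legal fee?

First $132,000 at 45% = $59,400.00
Next $128,000 at 39% = $49,920.00
Next $130,000 at 30% = $39,000.00
Remaining $467,310 at 22.5% = $105,144.75
Fee: $59,400.00 + $49,920.00 + $39,000.00 + $105,144.75 = $253,464.75

$253,464.75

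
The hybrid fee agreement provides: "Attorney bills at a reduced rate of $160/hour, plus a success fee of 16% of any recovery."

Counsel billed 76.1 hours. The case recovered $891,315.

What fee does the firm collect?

$154,786.40

Hourly: 76.1 × $160 = $12,176.00
Success fee: 16% of $891,315 = $142,610.40
Total: $12,176.00 + $142,610.40 = $154,786.40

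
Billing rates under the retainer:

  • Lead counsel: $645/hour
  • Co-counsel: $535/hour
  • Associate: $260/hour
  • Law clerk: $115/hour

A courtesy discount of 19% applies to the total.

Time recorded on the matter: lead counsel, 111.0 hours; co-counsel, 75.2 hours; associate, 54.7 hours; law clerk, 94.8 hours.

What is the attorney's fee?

Lead counsel: 111.0 × $645 = $71,595.00
Co-counsel: 75.2 × $535 = $40,232.00
Associate: 54.7 × $260 = $14,222.00
Law clerk: 94.8 × $115 = $10,902.00
Subtotal: $136,951.00
Less 19% discount: −$26,020.69
Total: $136,951.00 − $26,020.69 = $110,930.31

$110,930.31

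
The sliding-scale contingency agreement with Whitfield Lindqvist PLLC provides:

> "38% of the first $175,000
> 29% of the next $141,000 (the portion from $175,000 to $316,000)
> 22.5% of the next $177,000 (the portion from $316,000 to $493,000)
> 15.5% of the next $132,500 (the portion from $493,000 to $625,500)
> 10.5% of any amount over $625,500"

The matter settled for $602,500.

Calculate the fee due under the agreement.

First $175,000 at 38% = $66,500.00
Next $141,000 at 29% = $40,890.00
Next $177,000 at 22.5% = $39,825.00
Remaining $109,500 at 15.5% = $16,972.50
Fee: $66,500.00 + $40,890.00 + $39,825.00 + $16,972.50 = $164,187.50

$164,187.50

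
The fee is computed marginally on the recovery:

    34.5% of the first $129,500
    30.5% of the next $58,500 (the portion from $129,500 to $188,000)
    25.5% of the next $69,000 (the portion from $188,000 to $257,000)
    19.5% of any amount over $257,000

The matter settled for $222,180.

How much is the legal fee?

First $129,500 at 34.5% = $44,677.50
Next $58,500 at 30.5% = $17,842.50
Remaining $34,180 at 25.5% = $8,715.90
Fee: $44,677.50 + $17,842.50 + $8,715.90 = $71,235.90

$71,235.90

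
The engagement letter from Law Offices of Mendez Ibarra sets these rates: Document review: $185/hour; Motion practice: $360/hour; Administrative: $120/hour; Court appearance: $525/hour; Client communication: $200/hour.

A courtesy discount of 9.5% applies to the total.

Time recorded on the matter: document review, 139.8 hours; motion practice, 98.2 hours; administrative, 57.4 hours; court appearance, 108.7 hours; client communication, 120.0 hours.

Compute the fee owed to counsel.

Document review: 139.8 × $185 = $25,863.00
Motion practice: 98.2 × $360 = $35,352.00
Administrative: 57.4 × $120 = $6,888.00
Court appearance: 108.7 × $525 = $57,067.50
Client communication: 120.0 × $200 = $24,000.00
Subtotal: $149,170.50
Less 9.5% discount: −$14,171.20
Total: $149,170.50 − $14,171.20 = $134,999.30

$134,999.30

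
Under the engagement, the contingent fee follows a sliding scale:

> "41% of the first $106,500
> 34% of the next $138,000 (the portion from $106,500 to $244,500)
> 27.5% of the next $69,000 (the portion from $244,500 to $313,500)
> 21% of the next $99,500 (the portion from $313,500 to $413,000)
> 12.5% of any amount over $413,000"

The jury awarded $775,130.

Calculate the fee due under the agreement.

First $106,500 at 41% = $43,665.00
Next $138,000 at 34% = $46,920.00
Next $69,000 at 27.5% = $18,975.00
Next $99,500 at 21% = $20,895.00
Remaining $362,130 at 12.5% = $45,266.25
Fee: $43,665.00 + $46,920.00 + $18,975.00 + $20,895.00 + $45,266.25 = $175,721.25

$175,721.25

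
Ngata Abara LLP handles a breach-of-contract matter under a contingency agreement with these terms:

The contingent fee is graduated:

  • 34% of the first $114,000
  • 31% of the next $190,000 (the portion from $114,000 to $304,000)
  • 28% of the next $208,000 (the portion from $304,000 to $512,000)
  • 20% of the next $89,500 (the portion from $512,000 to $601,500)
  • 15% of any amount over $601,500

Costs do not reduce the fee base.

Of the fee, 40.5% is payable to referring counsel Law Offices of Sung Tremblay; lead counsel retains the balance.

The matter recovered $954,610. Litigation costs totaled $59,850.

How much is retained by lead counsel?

$134,926.07

Fee base is the gross recovery, $954,610; costs are reimbursed separately.
First $114,000 at 34% = $38,760.00
Next $190,000 at 31% = $58,900.00
Next $208,000 at 28% = $58,240.00
Next $89,500 at 20% = $17,900.00
Remaining $353,110 at 15% = $52,966.50
Fee: $38,760.00 + $58,900.00 + $58,240.00 + $17,900.00 + $52,966.50 = $226,766.50
Referral share: 40.5% of $226,766.50 = $91,840.43; lead counsel retains $226,766.50 − $91,840.43 = $134,926.07.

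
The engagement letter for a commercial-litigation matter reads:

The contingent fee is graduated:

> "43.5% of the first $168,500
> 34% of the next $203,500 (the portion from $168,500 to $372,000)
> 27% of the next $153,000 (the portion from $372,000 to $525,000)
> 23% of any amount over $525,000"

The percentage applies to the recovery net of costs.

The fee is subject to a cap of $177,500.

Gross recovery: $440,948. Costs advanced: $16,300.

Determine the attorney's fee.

$156,702.46

Fee base (net of costs): $440,948 − $16,300 = $424,648
First $168,500 at 43.5% = $73,297.50
Next $203,500 at 34% = $69,190.00
Remaining $52,648 at 27% = $14,214.96
Fee: $73,297.50 + $69,190.00 + $14,214.96 = $156,702.46
$156,702.46 is under the $177,500 cap.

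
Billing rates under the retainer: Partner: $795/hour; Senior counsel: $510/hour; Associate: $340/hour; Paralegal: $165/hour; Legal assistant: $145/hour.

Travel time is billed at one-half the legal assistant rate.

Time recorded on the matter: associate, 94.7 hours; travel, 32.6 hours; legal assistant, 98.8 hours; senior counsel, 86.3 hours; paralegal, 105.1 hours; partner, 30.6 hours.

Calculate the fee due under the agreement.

Partner: 30.6 × $795 = $24,327.00
Senior counsel: 86.3 × $510 = $44,013.00
Associate: 94.7 × $340 = $32,198.00
Paralegal: 105.1 × $165 = $17,341.50
Legal assistant: 98.8 × $145 = $14,326.00
Subtotal: $24,327.00 + $44,013.00 + $32,198.00 + $17,341.50 + $14,326.00 = $132,205.50
Travel: 32.6 × ($145 ÷ 2) = 32.6 × $72.50 = $2,363.50
Total: $132,205.50 + $2,363.50 = $134,569.00

$134,569.00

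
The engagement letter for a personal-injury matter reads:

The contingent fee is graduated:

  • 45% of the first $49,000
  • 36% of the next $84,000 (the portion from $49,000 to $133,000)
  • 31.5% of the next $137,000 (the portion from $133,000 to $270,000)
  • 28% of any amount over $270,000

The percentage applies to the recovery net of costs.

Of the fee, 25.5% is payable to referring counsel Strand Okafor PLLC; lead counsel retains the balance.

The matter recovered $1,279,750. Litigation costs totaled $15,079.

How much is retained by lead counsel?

$278,594.90

Fee base (net of costs): $1,279,750 − $15,079 = $1,264,671
First $49,000 at 45% = $22,050.00
Next $84,000 at 36% = $30,240.00
Next $137,000 at 31.5% = $43,155.00
Remaining $994,671 at 28% = $278,507.88
Fee: $22,050.00 + $30,240.00 + $43,155.00 + $278,507.88 = $373,952.88
Referral share: 25.5% of $373,952.88 = $95,357.98; lead counsel retains $373,952.88 − $95,357.98 = $278,594.90.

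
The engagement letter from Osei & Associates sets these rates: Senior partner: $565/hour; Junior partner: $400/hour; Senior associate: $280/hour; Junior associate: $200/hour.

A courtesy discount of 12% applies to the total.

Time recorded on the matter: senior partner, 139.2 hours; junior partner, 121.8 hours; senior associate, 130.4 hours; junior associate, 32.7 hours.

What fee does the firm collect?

Senior partner: 139.2 × $565 = $78,648.00
Junior partner: 121.8 × $400 = $48,720.00
Senior associate: 130.4 × $280 = $36,512.00
Junior associate: 32.7 × $200 = $6,540.00
Subtotal: $170,420.00
Less 12% discount: −$20,450.40
Total: $170,420.00 − $20,450.40 = $149,969.60

$149,969.60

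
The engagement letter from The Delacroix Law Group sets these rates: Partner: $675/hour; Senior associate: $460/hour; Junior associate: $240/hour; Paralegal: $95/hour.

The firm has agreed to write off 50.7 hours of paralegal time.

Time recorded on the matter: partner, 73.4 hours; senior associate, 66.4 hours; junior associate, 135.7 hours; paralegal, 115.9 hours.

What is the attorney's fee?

Partner: 73.4 × $675 = $49,545.00
Senior associate: 66.4 × $460 = $30,544.00
Junior associate: 135.7 × $240 = $32,568.00
Paralegal: 115.9 × $95 = $11,010.50
Subtotal: $123,667.50
Write-off: 50.7 × $95 = $4,816.50
Total: $123,667.50 − $4,816.50 = $118,851.00

$118,851.00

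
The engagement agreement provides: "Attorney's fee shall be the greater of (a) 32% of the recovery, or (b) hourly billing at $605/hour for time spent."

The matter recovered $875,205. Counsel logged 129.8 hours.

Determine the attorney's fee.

$280,065.60

(a) 32% of $875,205 = $280,065.60
(b) 129.8 × $605 = $78,529.00
The greater is (a): $280,065.60.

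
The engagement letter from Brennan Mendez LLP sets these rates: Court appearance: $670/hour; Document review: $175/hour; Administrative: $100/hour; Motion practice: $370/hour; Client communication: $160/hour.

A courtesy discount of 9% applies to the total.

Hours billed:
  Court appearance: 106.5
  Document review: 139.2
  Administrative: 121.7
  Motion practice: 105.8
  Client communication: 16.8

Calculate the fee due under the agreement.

Court appearance: 106.5 × $670 = $71,355.00
Document review: 139.2 × $175 = $24,360.00
Administrative: 121.7 × $100 = $12,170.00
Motion practice: 105.8 × $370 = $39,146.00
Client communication: 16.8 × $160 = $2,688.00
Subtotal: $149,719.00
Less 9% discount: −$13,474.71
Total: $149,719.00 − $13,474.71 = $136,244.29

$136,244.29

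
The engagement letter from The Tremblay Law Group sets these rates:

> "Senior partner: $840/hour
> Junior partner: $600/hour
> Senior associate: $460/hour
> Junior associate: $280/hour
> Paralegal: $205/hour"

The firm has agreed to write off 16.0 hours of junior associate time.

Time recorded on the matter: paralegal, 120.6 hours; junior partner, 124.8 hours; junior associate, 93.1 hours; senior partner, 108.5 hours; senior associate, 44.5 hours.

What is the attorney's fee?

$232,801.00

Senior partner: 108.5 × $840 = $91,140.00
Junior partner: 124.8 × $600 = $74,880.00
Senior associate: 44.5 × $460 = $20,470.00
Junior associate: 93.1 × $280 = $26,068.00
Paralegal: 120.6 × $205 = $24,723.00
Subtotal: $237,281.00
Write-off: 16.0 × $280 = $4,480.00
Total: $237,281.00 − $4,480.00 = $232,801.00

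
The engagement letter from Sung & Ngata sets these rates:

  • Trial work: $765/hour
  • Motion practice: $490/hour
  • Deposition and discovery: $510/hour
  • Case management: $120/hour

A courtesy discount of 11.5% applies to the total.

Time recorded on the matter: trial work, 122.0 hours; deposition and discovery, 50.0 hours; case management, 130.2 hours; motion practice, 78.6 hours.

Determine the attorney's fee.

$153,076.68

Trial work: 122.0 × $765 = $93,330.00
Motion practice: 78.6 × $490 = $38,514.00
Deposition and discovery: 50.0 × $510 = $25,500.00
Case management: 130.2 × $120 = $15,624.00
Subtotal: $172,968.00
Less 11.5% discount: −$19,891.32
Total: $172,968.00 − $19,891.32 = $153,076.68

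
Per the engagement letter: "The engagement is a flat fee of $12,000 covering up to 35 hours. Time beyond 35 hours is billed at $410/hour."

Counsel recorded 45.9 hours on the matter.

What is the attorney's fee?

$16,469.00

Flat fee: $12,000.00
Excess hours: 45.9 − 35 = 10.9
Overrun: 10.9 × $410 = $4,469.00
Total: $12,000.00 + $4,469.00 = $16,469.00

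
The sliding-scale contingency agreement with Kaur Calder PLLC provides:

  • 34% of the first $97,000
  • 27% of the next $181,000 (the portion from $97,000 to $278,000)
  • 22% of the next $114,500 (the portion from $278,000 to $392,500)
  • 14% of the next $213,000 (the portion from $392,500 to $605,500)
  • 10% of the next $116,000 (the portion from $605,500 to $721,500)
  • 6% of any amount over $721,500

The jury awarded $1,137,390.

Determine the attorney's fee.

First $97,000 at 34% = $32,980.00
Next $181,000 at 27% = $48,870.00
Next $114,500 at 22% = $25,190.00
Next $213,000 at 14% = $29,820.00
Next $116,000 at 10% = $11,600.00
Remaining $415,890 at 6% = $24,953.40
Fee: $32,980.00 + $48,870.00 + $25,190.00 + $29,820.00 + $11,600.00 + $24,953.40 = $173,413.40

$173,413.40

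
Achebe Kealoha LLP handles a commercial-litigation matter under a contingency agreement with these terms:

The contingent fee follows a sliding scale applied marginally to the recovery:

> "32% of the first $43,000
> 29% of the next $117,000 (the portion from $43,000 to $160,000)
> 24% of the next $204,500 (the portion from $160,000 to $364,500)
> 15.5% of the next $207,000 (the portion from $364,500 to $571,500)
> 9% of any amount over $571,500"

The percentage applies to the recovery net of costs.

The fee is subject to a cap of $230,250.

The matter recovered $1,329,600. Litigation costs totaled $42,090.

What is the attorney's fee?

Fee base (net of costs): $1,329,600 − $42,090 = $1,287,510
First $43,000 at 32% = $13,760.00
Next $117,000 at 29% = $33,930.00
Next $204,500 at 24% = $49,080.00
Next $207,000 at 15.5% = $32,085.00
Remaining $716,010 at 9% = $64,440.90
Fee: $13,760.00 + $33,930.00 + $49,080.00 + $32,085.00 + $64,440.90 = $193,295.90
$193,295.90 is under the $230,250 cap.

$193,295.90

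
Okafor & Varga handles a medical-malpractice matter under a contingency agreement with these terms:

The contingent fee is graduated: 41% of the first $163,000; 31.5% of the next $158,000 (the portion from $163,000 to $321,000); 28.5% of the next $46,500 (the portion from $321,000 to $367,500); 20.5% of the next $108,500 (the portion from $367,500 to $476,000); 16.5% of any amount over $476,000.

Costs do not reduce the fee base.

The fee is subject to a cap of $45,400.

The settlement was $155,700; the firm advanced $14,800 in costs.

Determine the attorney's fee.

Fee base is the gross recovery, $155,700; costs are reimbursed separately.
First $155,700 at 41% = $63,837.00
$63,837.00 exceeds the $45,400 cap, so the fee is capped at $45,400.00.

$45,400.00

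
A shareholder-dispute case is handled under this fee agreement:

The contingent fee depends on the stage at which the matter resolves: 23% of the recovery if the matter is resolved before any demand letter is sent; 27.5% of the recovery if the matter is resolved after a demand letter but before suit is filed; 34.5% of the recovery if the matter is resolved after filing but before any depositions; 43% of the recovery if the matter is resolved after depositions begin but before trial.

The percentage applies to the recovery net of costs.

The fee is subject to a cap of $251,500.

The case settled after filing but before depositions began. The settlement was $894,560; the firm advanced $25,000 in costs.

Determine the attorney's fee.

Fee base (net of costs): $894,560 − $25,000 = $869,560
The matter settled after filing but before depositions began, so the 34.5% rate applies.
$869,560 × 34.5% = $299,998.20
$299,998.20 exceeds the $251,500 cap, so the fee is capped at $251,500.00.

$251,500.00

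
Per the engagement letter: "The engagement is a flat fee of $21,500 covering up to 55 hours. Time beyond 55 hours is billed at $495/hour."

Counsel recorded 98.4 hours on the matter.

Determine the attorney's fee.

Flat fee: $21,500.00
Excess hours: 98.4 − 55 = 43.4
Overrun: 43.4 × $495 = $21,483.00
Total: $21,500.00 + $21,483.00 = $42,983.00

$42,983.00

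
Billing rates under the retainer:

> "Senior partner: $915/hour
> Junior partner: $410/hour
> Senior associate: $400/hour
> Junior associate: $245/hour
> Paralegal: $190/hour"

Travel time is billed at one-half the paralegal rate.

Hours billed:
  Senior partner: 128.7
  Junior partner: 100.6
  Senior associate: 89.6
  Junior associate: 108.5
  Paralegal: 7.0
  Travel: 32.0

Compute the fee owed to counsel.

Senior partner: 128.7 × $915 = $117,760.50
Junior partner: 100.6 × $410 = $41,246.00
Senior associate: 89.6 × $400 = $35,840.00
Junior associate: 108.5 × $245 = $26,582.50
Paralegal: 7.0 × $190 = $1,330.00
Subtotal: $117,760.50 + $41,246.00 + $35,840.00 + $26,582.50 + $1,330.00 = $222,759.00
Travel: 32.0 × ($190 ÷ 2) = 32.0 × $95.00 = $3,040.00
Total: $222,759.00 + $3,040.00 = $225,799.00

$225,799.00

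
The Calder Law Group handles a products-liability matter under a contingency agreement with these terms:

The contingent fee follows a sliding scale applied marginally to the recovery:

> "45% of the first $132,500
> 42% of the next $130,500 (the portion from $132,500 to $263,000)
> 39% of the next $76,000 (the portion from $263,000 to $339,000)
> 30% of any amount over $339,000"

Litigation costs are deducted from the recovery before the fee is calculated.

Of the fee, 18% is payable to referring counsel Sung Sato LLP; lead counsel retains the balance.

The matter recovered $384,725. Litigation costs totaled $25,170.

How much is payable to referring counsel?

$27,043.47

Fee base (net of costs): $384,725 − $25,170 = $359,555
First $132,500 at 45% = $59,625.00
Next $130,500 at 42% = $54,810.00
Next $76,000 at 39% = $29,640.00
Remaining $20,555 at 30% = $6,166.50
Fee: $59,625.00 + $54,810.00 + $29,640.00 + $6,166.50 = $150,241.50
Referral share: 18% of $150,241.50 = $27,043.47; lead counsel retains $150,241.50 − $27,043.47 = $123,198.03.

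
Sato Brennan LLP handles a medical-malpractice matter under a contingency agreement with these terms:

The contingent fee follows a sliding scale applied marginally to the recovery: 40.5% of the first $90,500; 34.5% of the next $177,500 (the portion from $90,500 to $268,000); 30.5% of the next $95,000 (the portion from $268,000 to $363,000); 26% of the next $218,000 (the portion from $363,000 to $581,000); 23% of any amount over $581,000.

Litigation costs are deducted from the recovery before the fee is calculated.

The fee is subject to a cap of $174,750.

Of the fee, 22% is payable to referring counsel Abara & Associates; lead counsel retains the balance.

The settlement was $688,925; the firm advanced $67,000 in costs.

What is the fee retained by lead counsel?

$136,305.00

Fee base (net of costs): $688,925 − $67,000 = $621,925
First $90,500 at 40.5% = $36,652.50
Next $177,500 at 34.5% = $61,237.50
Next $95,000 at 30.5% = $28,975.00
Next $218,000 at 26% = $56,680.00
Remaining $40,925 at 23% = $9,412.75
Fee: $36,652.50 + $61,237.50 + $28,975.00 + $56,680.00 + $9,412.75 = $192,957.75
$192,957.75 exceeds the $174,750 cap, so the fee is capped at $174,750.00.
Referral share: 22% of $174,750.00 = $38,445.00; lead counsel retains $174,750.00 − $38,445.00 = $136,305.00.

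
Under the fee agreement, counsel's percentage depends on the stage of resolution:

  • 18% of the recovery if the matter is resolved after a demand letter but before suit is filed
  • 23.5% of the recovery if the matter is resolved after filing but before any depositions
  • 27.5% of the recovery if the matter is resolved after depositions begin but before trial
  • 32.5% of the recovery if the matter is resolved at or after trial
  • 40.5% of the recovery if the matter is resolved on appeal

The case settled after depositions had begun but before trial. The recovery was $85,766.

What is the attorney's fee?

$23,585.65

The matter settled after depositions had begun but before trial, so the 27.5% rate applies.
$85,766 × 27.5% = $23,585.65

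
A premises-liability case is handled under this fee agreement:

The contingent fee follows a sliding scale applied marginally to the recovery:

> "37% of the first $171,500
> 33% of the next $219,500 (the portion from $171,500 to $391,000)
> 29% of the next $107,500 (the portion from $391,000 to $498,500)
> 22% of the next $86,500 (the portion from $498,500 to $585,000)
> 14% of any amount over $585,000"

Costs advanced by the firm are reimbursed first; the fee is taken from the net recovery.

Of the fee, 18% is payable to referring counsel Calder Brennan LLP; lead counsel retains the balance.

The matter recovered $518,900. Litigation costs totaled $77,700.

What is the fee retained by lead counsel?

Fee base (net of costs): $518,900 − $77,700 = $441,200
First $171,500 at 37% = $63,455.00
Next $219,500 at 33% = $72,435.00
Remaining $50,200 at 29% = $14,558.00
Fee: $63,455.00 + $72,435.00 + $14,558.00 = $150,448.00
Referral share: 18% of $150,448.00 = $27,080.64; lead counsel retains $150,448.00 − $27,080.64 = $123,367.36.

$123,367.36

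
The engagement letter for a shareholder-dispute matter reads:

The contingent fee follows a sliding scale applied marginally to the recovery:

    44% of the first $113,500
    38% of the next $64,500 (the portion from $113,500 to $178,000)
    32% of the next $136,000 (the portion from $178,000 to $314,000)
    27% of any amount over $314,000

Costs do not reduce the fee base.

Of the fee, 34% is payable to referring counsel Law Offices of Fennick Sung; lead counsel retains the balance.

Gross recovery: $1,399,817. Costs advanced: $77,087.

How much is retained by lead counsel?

Fee base is the gross recovery, $1,399,817; costs are reimbursed separately.
First $113,500 at 44% = $49,940.00
Next $64,500 at 38% = $24,510.00
Next $136,000 at 32% = $43,520.00
Remaining $1,085,817 at 27% = $293,170.59
Fee: $49,940.00 + $24,510.00 + $43,520.00 + $293,170.59 = $411,140.59
Referral share: 34% of $411,140.59 = $139,787.80; lead counsel retains $411,140.59 − $139,787.80 = $271,352.79.

$271,352.79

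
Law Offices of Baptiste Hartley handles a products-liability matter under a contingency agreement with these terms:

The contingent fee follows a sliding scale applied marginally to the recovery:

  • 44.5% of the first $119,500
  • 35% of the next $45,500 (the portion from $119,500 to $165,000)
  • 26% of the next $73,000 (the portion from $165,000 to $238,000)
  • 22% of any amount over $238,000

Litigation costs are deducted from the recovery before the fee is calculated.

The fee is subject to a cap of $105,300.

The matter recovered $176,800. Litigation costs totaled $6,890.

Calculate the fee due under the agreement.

$70,379.10

Fee base (net of costs): $176,800 − $6,890 = $169,910
First $119,500 at 44.5% = $53,177.50
Next $45,500 at 35% = $15,925.00
Remaining $4,910 at 26% = $1,276.60
Fee: $53,177.50 + $15,925.00 + $1,276.60 = $70,379.10
$70,379.10 is under the $105,300 cap.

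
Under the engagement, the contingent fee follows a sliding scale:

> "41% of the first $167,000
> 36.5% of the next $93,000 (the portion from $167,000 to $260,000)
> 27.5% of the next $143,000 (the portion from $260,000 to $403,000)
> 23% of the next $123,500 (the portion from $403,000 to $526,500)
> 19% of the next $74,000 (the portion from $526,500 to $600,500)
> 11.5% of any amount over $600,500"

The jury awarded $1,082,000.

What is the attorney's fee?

$239,577.50

First $167,000 at 41% = $68,470.00
Next $93,000 at 36.5% = $33,945.00
Next $143,000 at 27.5% = $39,325.00
Next $123,500 at 23% = $28,405.00
Next $74,000 at 19% = $14,060.00
Remaining $481,500 at 11.5% = $55,372.50
Fee: $68,470.00 + $33,945.00 + $39,325.00 + $28,405.00 + $14,060.00 + $55,372.50 = $239,577.50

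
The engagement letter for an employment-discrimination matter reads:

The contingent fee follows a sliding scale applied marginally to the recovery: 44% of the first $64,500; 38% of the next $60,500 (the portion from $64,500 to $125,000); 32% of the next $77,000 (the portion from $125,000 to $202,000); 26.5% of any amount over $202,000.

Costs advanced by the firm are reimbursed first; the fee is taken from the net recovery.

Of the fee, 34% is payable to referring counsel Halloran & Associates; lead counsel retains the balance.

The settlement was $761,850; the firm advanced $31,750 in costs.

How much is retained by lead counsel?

$142,531.29

Fee base (net of costs): $761,850 − $31,750 = $730,100
First $64,500 at 44% = $28,380.00
Next $60,500 at 38% = $22,990.00
Next $77,000 at 32% = $24,640.00
Remaining $528,100 at 26.5% = $139,946.50
Fee: $28,380.00 + $22,990.00 + $24,640.00 + $139,946.50 = $215,956.50
Referral share: 34% of $215,956.50 = $73,425.21; lead counsel retains $215,956.50 − $73,425.21 = $142,531.29.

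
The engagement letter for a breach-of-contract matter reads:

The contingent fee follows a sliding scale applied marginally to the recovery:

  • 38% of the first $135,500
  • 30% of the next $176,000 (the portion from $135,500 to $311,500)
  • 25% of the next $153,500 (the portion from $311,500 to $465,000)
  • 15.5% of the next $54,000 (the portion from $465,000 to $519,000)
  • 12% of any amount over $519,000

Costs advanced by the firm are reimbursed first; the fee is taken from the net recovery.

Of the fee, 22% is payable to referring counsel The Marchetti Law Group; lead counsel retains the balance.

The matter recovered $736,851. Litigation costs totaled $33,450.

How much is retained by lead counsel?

Fee base (net of costs): $736,851 − $33,450 = $703,401
First $135,500 at 38% = $51,490.00
Next $176,000 at 30% = $52,800.00
Next $153,500 at 25% = $38,375.00
Next $54,000 at 15.5% = $8,370.00
Remaining $184,401 at 12% = $22,128.12
Fee: $51,490.00 + $52,800.00 + $38,375.00 + $8,370.00 + $22,128.12 = $173,163.12
Referral share: 22% of $173,163.12 = $38,095.89; lead counsel retains $173,163.12 − $38,095.89 = $135,067.23.

$135,067.23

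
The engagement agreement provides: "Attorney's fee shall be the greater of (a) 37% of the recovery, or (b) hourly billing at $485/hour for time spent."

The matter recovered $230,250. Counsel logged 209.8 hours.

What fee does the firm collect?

(a) 37% of $230,250 = $85,192.50
(b) 209.8 × $485 = $101,753.00
The greater is (b): $101,753.00.

$101,753.00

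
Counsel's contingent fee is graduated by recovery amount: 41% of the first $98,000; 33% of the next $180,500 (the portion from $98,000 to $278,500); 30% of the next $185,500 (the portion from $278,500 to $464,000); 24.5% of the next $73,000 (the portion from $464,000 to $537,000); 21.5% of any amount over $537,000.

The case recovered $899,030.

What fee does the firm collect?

$251,116.45

First $98,000 at 41% = $40,180.00
Next $180,500 at 33% = $59,565.00
Next $185,500 at 30% = $55,650.00
Next $73,000 at 24.5% = $17,885.00
Remaining $362,030 at 21.5% = $77,836.45
Fee: $40,180.00 + $59,565.00 + $55,650.00 + $17,885.00 + $77,836.45 = $251,116.45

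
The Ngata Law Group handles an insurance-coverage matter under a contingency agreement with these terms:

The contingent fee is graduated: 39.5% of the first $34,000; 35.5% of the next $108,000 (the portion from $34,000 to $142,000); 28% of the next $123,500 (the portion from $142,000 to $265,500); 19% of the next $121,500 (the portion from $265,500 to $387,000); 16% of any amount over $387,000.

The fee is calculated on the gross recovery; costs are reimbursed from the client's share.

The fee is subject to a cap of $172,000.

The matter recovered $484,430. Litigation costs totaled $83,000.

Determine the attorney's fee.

$125,023.80

Fee base is the gross recovery, $484,430; costs are reimbursed separately.
First $34,000 at 39.5% = $13,430.00
Next $108,000 at 35.5% = $38,340.00
Next $123,500 at 28% = $34,580.00
Next $121,500 at 19% = $23,085.00
Remaining $97,430 at 16% = $15,588.80
Fee: $13,430.00 + $38,340.00 + $34,580.00 + $23,085.00 + $15,588.80 = $125,023.80
$125,023.80 is under the $172,000 cap.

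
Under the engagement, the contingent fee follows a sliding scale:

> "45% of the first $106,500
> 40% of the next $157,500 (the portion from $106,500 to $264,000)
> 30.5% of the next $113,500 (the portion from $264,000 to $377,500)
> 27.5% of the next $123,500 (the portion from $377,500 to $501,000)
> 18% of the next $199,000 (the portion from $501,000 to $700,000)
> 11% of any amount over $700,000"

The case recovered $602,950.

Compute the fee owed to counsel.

First $106,500 at 45% = $47,925.00
Next $157,500 at 40% = $63,000.00
Next $113,500 at 30.5% = $34,617.50
Next $123,500 at 27.5% = $33,962.50
Remaining $101,950 at 18% = $18,351.00
Fee: $47,925.00 + $63,000.00 + $34,617.50 + $33,962.50 + $18,351.00 = $197,856.00

$197,856.00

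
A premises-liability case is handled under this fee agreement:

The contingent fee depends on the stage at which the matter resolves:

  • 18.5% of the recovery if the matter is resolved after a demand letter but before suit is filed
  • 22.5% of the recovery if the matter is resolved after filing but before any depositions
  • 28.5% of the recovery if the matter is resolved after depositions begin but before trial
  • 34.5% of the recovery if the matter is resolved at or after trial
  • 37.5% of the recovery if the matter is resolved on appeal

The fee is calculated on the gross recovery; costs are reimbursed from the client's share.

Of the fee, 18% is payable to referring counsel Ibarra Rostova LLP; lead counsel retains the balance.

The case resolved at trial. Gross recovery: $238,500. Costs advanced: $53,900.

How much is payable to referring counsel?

Fee base is the gross recovery, $238,500; costs are reimbursed separately.
The matter resolved at trial, so the 34.5% rate applies.
$238,500 × 34.5% = $82,282.50
Referral share: 18% of $82,282.50 = $14,810.85; lead counsel retains $82,282.50 − $14,810.85 = $67,471.65.

$14,810.85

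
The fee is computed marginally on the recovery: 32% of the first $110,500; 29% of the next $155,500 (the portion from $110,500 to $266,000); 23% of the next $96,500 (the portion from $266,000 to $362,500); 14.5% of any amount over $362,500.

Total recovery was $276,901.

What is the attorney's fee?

$82,962.23

First $110,500 at 32% = $35,360.00
Next $155,500 at 29% = $45,095.00
Remaining $10,901 at 23% = $2,507.23
Fee: $35,360.00 + $45,095.00 + $2,507.23 = $82,962.23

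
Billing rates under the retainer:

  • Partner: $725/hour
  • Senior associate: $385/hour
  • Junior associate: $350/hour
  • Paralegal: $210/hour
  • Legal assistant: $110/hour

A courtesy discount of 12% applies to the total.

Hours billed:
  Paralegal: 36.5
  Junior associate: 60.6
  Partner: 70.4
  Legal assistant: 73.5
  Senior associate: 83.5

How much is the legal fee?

$105,729.80

Partner: 70.4 × $725 = $51,040.00
Senior associate: 83.5 × $385 = $32,147.50
Junior associate: 60.6 × $350 = $21,210.00
Paralegal: 36.5 × $210 = $7,665.00
Legal assistant: 73.5 × $110 = $8,085.00
Subtotal: $120,147.50
Less 12% discount: −$14,417.70
Total: $120,147.50 − $14,417.70 = $105,729.80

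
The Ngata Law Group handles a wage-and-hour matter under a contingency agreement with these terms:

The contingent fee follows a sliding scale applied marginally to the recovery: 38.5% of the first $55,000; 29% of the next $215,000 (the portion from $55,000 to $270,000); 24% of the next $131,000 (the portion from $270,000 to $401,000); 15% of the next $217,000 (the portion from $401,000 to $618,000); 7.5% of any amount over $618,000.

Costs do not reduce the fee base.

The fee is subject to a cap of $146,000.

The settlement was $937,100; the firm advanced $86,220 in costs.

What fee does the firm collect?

Fee base is the gross recovery, $937,100; costs are reimbursed separately.
First $55,000 at 38.5% = $21,175.00
Next $215,000 at 29% = $62,350.00
Next $131,000 at 24% = $31,440.00
Next $217,000 at 15% = $32,550.00
Remaining $319,100 at 7.5% = $23,932.50
Fee: $21,175.00 + $62,350.00 + $31,440.00 + $32,550.00 + $23,932.50 = $171,447.50
$171,447.50 exceeds the $146,000 cap, so the fee is capped at $146,000.00.

$146,000.00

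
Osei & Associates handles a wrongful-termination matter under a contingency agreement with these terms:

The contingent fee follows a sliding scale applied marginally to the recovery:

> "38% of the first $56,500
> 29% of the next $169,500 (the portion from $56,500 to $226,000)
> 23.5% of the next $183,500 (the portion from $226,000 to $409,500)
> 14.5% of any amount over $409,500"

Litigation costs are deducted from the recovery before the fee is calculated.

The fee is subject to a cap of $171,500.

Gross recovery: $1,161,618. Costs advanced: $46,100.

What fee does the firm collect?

Fee base (net of costs): $1,161,618 − $46,100 = $1,115,518
First $56,500 at 38% = $21,470.00
Next $169,500 at 29% = $49,155.00
Next $183,500 at 23.5% = $43,122.50
Remaining $706,018 at 14.5% = $102,372.61
Fee: $21,470.00 + $49,155.00 + $43,122.50 + $102,372.61 = $216,120.11
$216,120.11 exceeds the $171,500 cap, so the fee is capped at $171,500.00.

$171,500.00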